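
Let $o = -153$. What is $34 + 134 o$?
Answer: $-20468$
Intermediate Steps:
$34 + 134 o = 34 + 134 \left(-153\right) = 34 - 20502 = -20468$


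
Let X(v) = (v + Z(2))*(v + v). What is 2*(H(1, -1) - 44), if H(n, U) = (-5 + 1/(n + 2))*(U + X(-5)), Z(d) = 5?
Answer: -236/3 ≈ -78.667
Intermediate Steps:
X(v) = 2*v*(5 + v) (X(v) = (v + 5)*(v + v) = (5 + v)*(2*v) = 2*v*(5 + v))
H(n, U) = U*(-5 + 1/(2 + n)) (H(n, U) = (-5 + 1/(n + 2))*(U + 2*(-5)*(5 - 5)) = (-5 + 1/(2 + n))*(U + 2*(-5)*0) = (-5 + 1/(2 + n))*(U + 0) = (-5 + 1/(2 + n))*U = U*(-5 + 1/(2 + n)))
2*(H(1, -1) - 44) = 2*(-(-9 - 5*1)/(2 + 1) - 44) = 2*(-1*(-9 - 5)/3 - 44) = 2*(-1*1/3*(-14) - 44) = 2*(14/3 - 44) = 2*(-118/3) = -236/3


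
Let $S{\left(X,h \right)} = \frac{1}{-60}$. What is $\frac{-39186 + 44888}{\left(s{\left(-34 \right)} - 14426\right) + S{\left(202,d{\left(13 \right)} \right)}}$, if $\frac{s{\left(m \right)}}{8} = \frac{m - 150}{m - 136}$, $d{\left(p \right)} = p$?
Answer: $- \frac{1163208}{2941141} \approx -0.3955$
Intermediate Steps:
$S{\left(X,h \right)} = - \frac{1}{60}$
$s{\left(m \right)} = \frac{8 \left(-150 + m\right)}{-136 + m}$ ($s{\left(m \right)} = 8 \frac{m - 150}{m - 136} = 8 \frac{-150 + m}{-136 + m} = \frac{8 \left(-150 + m\right)}{-136 + m}$)
$\frac{-39186 + 44888}{\left(s{\left(-34 \right)} - 14426\right) + S{\left(202,d{\left(13 \right)} \right)}} = \frac{-39186 + 44888}{\left(\frac{8 \left(-150 - 34\right)}{-136 - 34} - 14426\right) - \frac{1}{60}} = \frac{5702}{\left(8 \frac{1}{-170} \left(-184\right) - 14426\right) - \frac{1}{60}} = \frac{5702}{\left(8 \left(- \frac{1}{170}\right) \left(-184\right) - 14426\right) - \frac{1}{60}} = \frac{5702}{\left(\frac{736}{85} - 14426\right) - \frac{1}{60}} = \frac{5702}{- \frac{1225474}{85} - \frac{1}{60}} = \frac{5702}{- \frac{2941141}{204}} = 5702 \left(- \frac{204}{2941141}\right) = - \frac{1163208}{2941141}$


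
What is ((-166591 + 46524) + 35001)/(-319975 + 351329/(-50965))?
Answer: 2167694345/8153938602 ≈ 0.26585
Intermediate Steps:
((-166591 + 46524) + 35001)/(-319975 + 351329/(-50965)) = (-120067 + 35001)/(-319975 + 351329*(-1/50965)) = -85066/(-319975 - 351329/50965) = -85066/(-16307877204/50965) = -85066*(-50965/16307877204) = 2167694345/8153938602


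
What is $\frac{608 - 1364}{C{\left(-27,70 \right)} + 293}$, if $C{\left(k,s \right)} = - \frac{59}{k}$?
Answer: $- \frac{10206}{3985} \approx -2.5611$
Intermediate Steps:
$\frac{608 - 1364}{C{\left(-27,70 \right)} + 293} = \frac{608 - 1364}{- \frac{59}{-27} + 293} = - \frac{756}{\left(-59\right) \left(- \frac{1}{27}\right) + 293} = - \frac{756}{\frac{59}{27} + 293} = - \frac{756}{\frac{7970}{27}} = \left(-756\right) \frac{27}{7970} = - \frac{10206}{3985}$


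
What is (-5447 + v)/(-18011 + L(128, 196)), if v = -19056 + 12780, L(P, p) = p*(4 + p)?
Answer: -11723/21189 ≈ -0.55326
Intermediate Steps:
v = -6276
(-5447 + v)/(-18011 + L(128, 196)) = (-5447 - 6276)/(-18011 + 196*(4 + 196)) = -11723/(-18011 + 196*200) = -11723/(-18011 + 39200) = -11723/21189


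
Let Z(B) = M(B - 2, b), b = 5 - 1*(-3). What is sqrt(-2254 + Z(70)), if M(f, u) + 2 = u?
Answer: 2*I*sqrt(562) ≈ 47.413*I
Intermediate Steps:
b = 8 (b = 5 + 3 = 8)
M(f, u) = -2 + u
Z(B) = 6 (Z(B) = -2 + 8 = 6)
sqrt(-2254 + Z(70)) = sqrt(-2254 + 6) = sqrt(-2248) = 2*I*sqrt(562)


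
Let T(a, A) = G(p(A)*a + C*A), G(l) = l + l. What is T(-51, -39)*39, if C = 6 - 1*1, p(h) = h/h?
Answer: -19188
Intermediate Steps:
p(h) = 1
C = 5 (C = 6 - 1 = 5)
G(l) = 2*l
T(a, A) = 2*a + 10*A (T(a, A) = 2*(1*a + 5*A) = 2*(a + 5*A) = 2*a + 10*A)
T(-51, -39)*39 = (2*(-51) + 10*(-39))*39 = (-102 - 390)*39 = -492*39 = -19188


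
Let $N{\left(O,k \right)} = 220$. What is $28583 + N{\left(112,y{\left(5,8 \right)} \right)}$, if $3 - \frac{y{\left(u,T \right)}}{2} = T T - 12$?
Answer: $28803$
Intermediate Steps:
$y{\left(u,T \right)} = 30 - 2 T^{2}$ ($y{\left(u,T \right)} = 6 - 2 \left(T T - 12\right) = 6 - 2 \left(T^{2} - 12\right) = 6 - 2 \left(-12 + T^{2}\right) = 6 - \left(-24 + 2 T^{2}\right) = 30 - 2 T^{2}$)
$28583 + N{\left(112,y{\left(5,8 \right)} \right)} = 28583 + 220 = 28803$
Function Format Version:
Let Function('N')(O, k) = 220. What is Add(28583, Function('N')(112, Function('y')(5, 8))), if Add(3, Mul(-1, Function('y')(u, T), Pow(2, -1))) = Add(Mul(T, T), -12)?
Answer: 28803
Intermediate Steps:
Function('y')(u, T) = Add(30, Mul(-2, Pow(T, 2))) (Function('y')(u, T) = Add(6, Mul(-2, Add(Mul(T, T), -12))) = Add(6, Mul(-2, Add(Pow(T, 2), -12))) = Add(6, Mul(-2, Add(-12, Pow(T, 2)))) = Add(6, Add(24, Mul(-2, Pow(T, 2)))) = Add(30, Mul(-2, Pow(T, 2))))
Add(28583, Function('N')(112, Function('y')(5, 8))) = Add(28583, 220) = 28803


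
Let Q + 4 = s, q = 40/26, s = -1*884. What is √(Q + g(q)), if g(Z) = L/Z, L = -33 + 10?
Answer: I*√90295/10 ≈ 30.049*I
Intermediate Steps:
s = -884
q = 20/13 (q = 40*(1/26) = 20/13 ≈ 1.5385)
L = -23
Q = -888 (Q = -4 - 884 = -888)
g(Z) = -23/Z
√(Q + g(q)) = √(-888 - 23/20/13) = √(-888 - 23*13/20) = √(-888 - 299/20) = √(-18059/20) = I*√90295/10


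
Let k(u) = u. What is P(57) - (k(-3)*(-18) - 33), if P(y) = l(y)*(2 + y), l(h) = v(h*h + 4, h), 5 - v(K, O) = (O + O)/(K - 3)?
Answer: 441887/1625 ≈ 271.93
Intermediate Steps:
v(K, O) = 5 - 2*O/(-3 + K) (v(K, O) = 5 - (O + O)/(K - 3) = 5 - 2*O/(-3 + K))
l(h) = (5 - 2*h + 5*h²)/(1 + h²) (l(h) = (-15 - 2*h + 5*(h*h + 4))/(-3 + (h*h + 4)) = (-15 - 2*h + 5*(h² + 4))/(-3 + (h² + 4)) = (-15 - 2*h + 5*(4 + h²))/(-3 + (4 + h²)) = (-15 - 2*h + (20 + 5*h²))/(1 + h²) = (5 - 2*h + 5*h²)/(1 + h²))
P(y) = (2 + y)*(5 - 2*y + 5*y²)/(1 + y²) (P(y) = ((5 - 2*y + 5*y²)/(1 + y²))*(2 + y) = (2 + y)*(5 - 2*y + 5*y²)/(1 + y²))
P(57) - (k(-3)*(-18) - 33) = (10 + 57 + 5*57³ + 8*57²)/(1 + 57²) - (-3*(-18) - 33) = (10 + 57 + 5*185193 + 8*3249)/(1 + 3249) - (54 - 33) = (10 + 57 + 925965 + 25992)/3250 - 1*21 = (1/3250)*952024 - 21 = 476012/1625 - 21 = 441887/1625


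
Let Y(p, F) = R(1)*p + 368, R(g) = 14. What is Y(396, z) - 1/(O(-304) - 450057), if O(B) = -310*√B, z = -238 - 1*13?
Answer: 1197656020790945/202580517649 - 1240*I*√19/202580517649 ≈ 5912.0 - 2.6681e-8*I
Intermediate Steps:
z = -251 (z = -238 - 13 = -251)
Y(p, F) = 368 + 14*p (Y(p, F) = 14*p + 368 = 368 + 14*p)
Y(396, z) - 1/(O(-304) - 450057) = (368 + 14*396) - 1/(-1240*I*√19 - 450057) = (368 + 5544) - 1/(-1240*I*√19 - 450057) = 5912 - 1/(-1240*I*√19 - 450057) = 5912 - 1/(-450057 - 1240*I*√19)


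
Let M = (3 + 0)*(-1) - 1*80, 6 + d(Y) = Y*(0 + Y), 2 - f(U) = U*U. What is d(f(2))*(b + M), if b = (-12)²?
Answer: -122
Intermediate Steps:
f(U) = 2 - U² (f(U) = 2 - U*U = 2 - U²)
d(Y) = -6 + Y² (d(Y) = -6 + Y*(0 + Y) = -6 + Y*Y = -6 + Y²)
M = -83 (M = 3*(-1) - 80 = -3 - 80 = -83)
b = 144
d(f(2))*(b + M) = (-6 + (2 - 1*2²)²)*(144 - 83) = (-6 + (2 - 1*4)²)*61 = (-6 + (2 - 4)²)*61 = (-6 + (-2)²)*61 = (-6 + 4)*61 = -2*61 = -122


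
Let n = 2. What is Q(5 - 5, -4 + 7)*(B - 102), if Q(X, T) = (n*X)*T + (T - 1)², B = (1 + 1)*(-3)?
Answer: -432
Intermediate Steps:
B = -6 (B = 2*(-3) = -6)
Q(X, T) = (-1 + T)² + 2*T*X (Q(X, T) = (2*X)*T + (T - 1)² = 2*T*X + (-1 + T)² = (-1 + T)² + 2*T*X)
Q(5 - 5, -4 + 7)*(B - 102) = ((-1 + (-4 + 7))² + 2*(-4 + 7)*(5 - 5))*(-6 - 102) = ((-1 + 3)² + 2*3*0)*(-108) = (2² + 0)*(-108) = (4 + 0)*(-108) = 4*(-108) = -432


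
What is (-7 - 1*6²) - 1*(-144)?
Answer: 101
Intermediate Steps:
(-7 - 1*6²) - 1*(-144) = (-7 - 1*36) + 144 = (-7 - 36) + 144 = -43 + 144 = 101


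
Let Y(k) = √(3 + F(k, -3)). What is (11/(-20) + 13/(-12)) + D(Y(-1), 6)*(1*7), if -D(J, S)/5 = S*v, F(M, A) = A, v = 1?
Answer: -6349/30 ≈ -211.63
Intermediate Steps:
Y(k) = 0 (Y(k) = √(3 - 3) = √0 = 0)
D(J, S) = -5*S
(11/(-20) + 13/(-12)) + D(Y(-1), 6)*(1*7) = (11/(-20) + 13/(-12)) + (-5*6)*(1*7) = (11*(-1/20) + 13*(-1/12)) - 30*7 = (-11/20 - 13/12) - 210 = -49/30 - 210 = -6349/30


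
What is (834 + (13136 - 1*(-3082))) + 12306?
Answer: 29358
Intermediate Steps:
(834 + (13136 - 1*(-3082))) + 12306 = (834 + (13136 + 3082)) + 12306 = (834 + 16218) + 12306 = 17052 + 12306 = 29358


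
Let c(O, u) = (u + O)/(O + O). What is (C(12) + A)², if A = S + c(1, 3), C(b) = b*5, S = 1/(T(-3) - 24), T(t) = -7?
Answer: 3690241/961 ≈ 3840.0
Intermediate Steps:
c(O, u) = (O + u)/(2*O) (c(O, u) = (O + u)/((2*O)) = (O + u)*(1/(2*O)) = (O + u)/(2*O))
S = -1/31 (S = 1/(-7 - 24) = 1/(-31) = -1/31 ≈ -0.032258)
C(b) = 5*b
A = 61/31 (A = -1/31 + (½)*(1 + 3)/1 = -1/31 + (½)*1*4 = -1/31 + 2 = 61/31 ≈ 1.9677)
(C(12) + A)² = (5*12 + 61/31)² = (60 + 61/31)² = (1921/31)² = 3690241/961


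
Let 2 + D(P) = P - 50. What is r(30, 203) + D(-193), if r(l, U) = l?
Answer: -215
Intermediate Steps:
D(P) = -52 + P (D(P) = -2 + (P - 50) = -2 + (-50 + P) = -52 + P)
r(30, 203) + D(-193) = 30 + (-52 - 193) = 30 - 245 = -215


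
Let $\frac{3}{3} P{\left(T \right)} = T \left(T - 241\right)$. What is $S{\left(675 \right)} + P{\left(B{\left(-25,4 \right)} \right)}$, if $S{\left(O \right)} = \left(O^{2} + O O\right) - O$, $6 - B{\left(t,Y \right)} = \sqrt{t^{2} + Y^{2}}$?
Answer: $909806 + 229 \sqrt{641} \approx 9.156 \cdot 10^{5}$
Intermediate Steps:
$B{\left(t,Y \right)} = 6 - \sqrt{Y^{2} + t^{2}}$ ($B{\left(t,Y \right)} = 6 - \sqrt{t^{2} + Y^{2}} = 6 - \sqrt{Y^{2} + t^{2}}$)
$S{\left(O \right)} = - O + 2 O^{2}$ ($S{\left(O \right)} = \left(O^{2} + O^{2}\right) - O = 2 O^{2} - O = - O + 2 O^{2}$)
$P{\left(T \right)} = T \left(-241 + T\right)$ ($P{\left(T \right)} = T \left(T - 241\right) = T \left(-241 + T\right)$)
$S{\left(675 \right)} + P{\left(B{\left(-25,4 \right)} \right)} = 675 \left(-1 + 2 \cdot 675\right) + \left(6 - \sqrt{4^{2} + \left(-25\right)^{2}}\right) \left(-241 + \left(6 - \sqrt{4^{2} + \left(-25\right)^{2}}\right)\right) = 675 \left(-1 + 1350\right) + \left(6 - \sqrt{16 + 625}\right) \left(-241 + \left(6 - \sqrt{16 + 625}\right)\right) = 675 \cdot 1349 + \left(6 - \sqrt{641}\right) \left(-241 + \left(6 - \sqrt{641}\right)\right) = 910575 + \left(6 - \sqrt{641}\right) \left(-235 - \sqrt{641}\right) = 910575 + \left(-235 - \sqrt{641}\right) \left(6 - \sqrt{641}\right)$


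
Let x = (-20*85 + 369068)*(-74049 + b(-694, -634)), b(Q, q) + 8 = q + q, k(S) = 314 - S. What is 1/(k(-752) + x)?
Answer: -1/27671993534 ≈ -3.6138e-11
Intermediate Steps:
b(Q, q) = -8 + 2*q (b(Q, q) = -8 + (q + q) = -8 + 2*q)
x = -27671994600 (x = (-20*85 + 369068)*(-74049 + (-8 + 2*(-634))) = (-1700 + 369068)*(-74049 + (-8 - 1268)) = 367368*(-74049 - 1276) = 367368*(-75325) = -27671994600)
1/(k(-752) + x) = 1/((314 - 1*(-752)) - 27671994600) = 1/((314 + 752) - 27671994600) = 1/(1066 - 27671994600) = 1/(-27671993534) = -1/27671993534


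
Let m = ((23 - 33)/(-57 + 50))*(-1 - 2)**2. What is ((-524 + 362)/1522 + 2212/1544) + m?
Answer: 29164109/2056222 ≈ 14.183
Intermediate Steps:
m = 90/7 (m = -10/(-7)*(-3)**2 = -10*(-1/7)*9 = (10/7)*9 = 90/7 ≈ 12.857)
((-524 + 362)/1522 + 2212/1544) + m = ((-524 + 362)/1522 + 2212/1544) + 90/7 = (-162*1/1522 + 2212*(1/1544)) + 90/7 = (-81/761 + 553/386) + 90/7 = 389567/293746 + 90/7 = 29164109/2056222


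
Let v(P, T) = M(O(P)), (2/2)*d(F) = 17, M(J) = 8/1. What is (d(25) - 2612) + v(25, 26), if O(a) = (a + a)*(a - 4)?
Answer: -2587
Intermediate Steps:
O(a) = 2*a*(-4 + a) (O(a) = (2*a)*(-4 + a) = 2*a*(-4 + a))
M(J) = 8 (M(J) = 8*1 = 8)
d(F) = 17
v(P, T) = 8
(d(25) - 2612) + v(25, 26) = (17 - 2612) + 8 = -2595 + 8 = -2587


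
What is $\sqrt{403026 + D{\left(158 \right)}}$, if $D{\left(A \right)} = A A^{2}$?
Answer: $\sqrt{4347338} \approx 2085.0$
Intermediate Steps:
$D{\left(A \right)} = A^{3}$
$\sqrt{403026 + D{\left(158 \right)}} = \sqrt{403026 + 158^{3}} = \sqrt{403026 + 3944312} = \sqrt{4347338}$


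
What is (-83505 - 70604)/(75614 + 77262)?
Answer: -154109/152876 ≈ -1.0081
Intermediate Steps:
(-83505 - 70604)/(75614 + 77262) = -154109/152876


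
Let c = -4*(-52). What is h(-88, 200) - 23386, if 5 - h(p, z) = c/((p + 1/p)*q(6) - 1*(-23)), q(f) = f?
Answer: -519586811/22223 ≈ -23381.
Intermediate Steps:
c = 208
h(p, z) = 5 - 208/(23 + 6*p + 6/p) (h(p, z) = 5 - 208/((p + 1/p)*6 - 1*(-23)) = 5 - 208/((6*p + 6/p) + 23) = 5 - 208/(23 + 6*p + 6/p))
h(-88, 200) - 23386 = 3*(10 - 31*(-88) + 10*(-88)**2)/(6 + 6*(-88)**2 + 23*(-88)) - 23386 = 3*(10 + 2728 + 10*7744)/(6 + 6*7744 - 2024) - 23386 = 3*(10 + 2728 + 77440)/(6 + 46464 - 2024) - 23386 = 3*80178/44446 - 23386 = 3*(1/44446)*80178 - 23386 = 120267/22223 - 23386 = -519586811/22223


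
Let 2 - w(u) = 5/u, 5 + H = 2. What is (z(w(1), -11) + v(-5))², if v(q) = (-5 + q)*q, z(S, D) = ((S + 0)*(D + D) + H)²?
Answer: 16152361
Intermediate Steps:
H = -3 (H = -5 + 2 = -3)
w(u) = 2 - 5/u
z(S, D) = (-3 + 2*D*S)² (z(S, D) = ((S + 0)*(D + D) - 3)² = (S*(2*D) - 3)² = (2*D*S - 3)² = (-3 + 2*D*S)²)
v(q) = q*(-5 + q)
(z(w(1), -11) + v(-5))² = ((-3 + 2*(-11)*(2 - 5/1))² - 5*(-5 - 5))² = ((-3 + 2*(-11)*(2 - 5*1))² - 5*(-10))² = ((-3 + 2*(-11)*(2 - 5))² + 50)² = ((-3 + 2*(-11)*(-3))² + 50)² = ((-3 + 66)² + 50)² = (63² + 50)² = (3969 + 50)² = 4019² = 16152361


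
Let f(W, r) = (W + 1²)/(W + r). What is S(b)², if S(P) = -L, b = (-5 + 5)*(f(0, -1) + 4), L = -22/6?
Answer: 121/9 ≈ 13.444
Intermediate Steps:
L = -11/3 (L = -22*⅙ = -11/3 ≈ -3.6667)
f(W, r) = (1 + W)/(W + r) (f(W, r) = (W + 1)/(W + r) = (1 + W)/(W + r))
b = 0 (b = (-5 + 5)*((1 + 0)/(0 - 1) + 4) = 0*(1/(-1) + 4) = 0*(-1*1 + 4) = 0*(-1 + 4) = 0*3 = 0)
S(P) = 11/3 (S(P) = -1*(-11/3) = 11/3)
S(b)² = (11/3)² = 121/9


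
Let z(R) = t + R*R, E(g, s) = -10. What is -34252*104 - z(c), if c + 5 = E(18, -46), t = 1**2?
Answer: -3562434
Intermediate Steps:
t = 1
c = -15 (c = -5 - 10 = -15)
z(R) = 1 + R**2 (z(R) = 1 + R*R = 1 + R**2)
-34252*104 - z(c) = -34252*104 - (1 + (-15)**2) = -3562208 - (1 + 225) = -3562208 - 1*226 = -3562208 - 226 = -3562434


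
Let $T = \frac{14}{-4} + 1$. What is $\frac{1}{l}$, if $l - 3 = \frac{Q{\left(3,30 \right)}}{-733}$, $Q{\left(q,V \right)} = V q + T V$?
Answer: $\frac{733}{2184} \approx 0.33562$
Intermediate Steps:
$T = - \frac{5}{2}$ ($T = 14 \left(- \frac{1}{4}\right) + 1 = - \frac{7}{2} + 1 = - \frac{5}{2} \approx -2.5$)
$Q{\left(q,V \right)} = - \frac{5 V}{2} + V q$ ($Q{\left(q,V \right)} = V q - \frac{5 V}{2} = - \frac{5 V}{2} + V q$)
$l = \frac{2184}{733}$ ($l = 3 + \frac{\frac{1}{2} \cdot 30 \left(-5 + 2 \cdot 3\right)}{-733} = 3 + \frac{1}{2} \cdot 30 \left(-5 + 6\right) \left(- \frac{1}{733}\right) = 3 + \frac{1}{2} \cdot 30 \cdot 1 \left(- \frac{1}{733}\right) = 3 + 15 \left(- \frac{1}{733}\right) = 3 - \frac{15}{733} = \frac{2184}{733} \approx 2.9795$)
$\frac{1}{l} = \frac{1}{\frac{2184}{733}} = \frac{733}{2184}$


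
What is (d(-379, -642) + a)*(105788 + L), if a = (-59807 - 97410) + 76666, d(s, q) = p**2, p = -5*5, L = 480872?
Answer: -46889387160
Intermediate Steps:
p = -25
d(s, q) = 625 (d(s, q) = (-25)**2 = 625)
a = -80551 (a = -157217 + 76666 = -80551)
(d(-379, -642) + a)*(105788 + L) = (625 - 80551)*(105788 + 480872) = -79926*586660 = -46889387160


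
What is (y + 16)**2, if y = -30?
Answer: 196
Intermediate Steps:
(y + 16)**2 = (-30 + 16)**2 = (-14)**2 = 196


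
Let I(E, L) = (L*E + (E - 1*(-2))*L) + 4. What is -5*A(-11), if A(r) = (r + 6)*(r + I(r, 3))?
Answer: -1675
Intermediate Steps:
I(E, L) = 4 + E*L + L*(2 + E) (I(E, L) = (E*L + (E + 2)*L) + 4 = (E*L + (2 + E)*L) + 4 = (E*L + L*(2 + E)) + 4 = 4 + E*L + L*(2 + E))
A(r) = (6 + r)*(10 + 7*r) (A(r) = (r + 6)*(r + (4 + 2*3 + 2*r*3)) = (6 + r)*(r + (4 + 6 + 6*r)) = (6 + r)*(r + (10 + 6*r)) = (6 + r)*(10 + 7*r))
-5*A(-11) = -5*(60 + 7*(-11)**2 + 52*(-11)) = -5*(60 + 7*121 - 572) = -5*(60 + 847 - 572) = -5*335 = -1675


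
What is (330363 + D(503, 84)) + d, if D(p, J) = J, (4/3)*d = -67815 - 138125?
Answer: 175992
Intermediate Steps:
d = -154455 (d = 3*(-67815 - 138125)/4 = (¾)*(-205940) = -154455)
(330363 + D(503, 84)) + d = (330363 + 84) - 154455 = 330447 - 154455 = 175992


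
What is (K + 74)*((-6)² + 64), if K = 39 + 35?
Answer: 14800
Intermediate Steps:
K = 74
(K + 74)*((-6)² + 64) = (74 + 74)*((-6)² + 64) = 148*(36 + 64) = 148*100 = 14800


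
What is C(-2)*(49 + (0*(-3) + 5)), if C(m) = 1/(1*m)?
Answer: -27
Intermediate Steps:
C(m) = 1/m
C(-2)*(49 + (0*(-3) + 5)) = (49 + (0*(-3) + 5))/(-2) = -(49 + (0 + 5))/2 = -(49 + 5)/2 = -1/2*54 = -27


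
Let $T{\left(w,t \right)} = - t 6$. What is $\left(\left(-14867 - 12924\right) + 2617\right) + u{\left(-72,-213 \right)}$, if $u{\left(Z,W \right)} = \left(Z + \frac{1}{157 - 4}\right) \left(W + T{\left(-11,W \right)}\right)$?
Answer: $- \frac{5194199}{51} \approx -1.0185 \cdot 10^{5}$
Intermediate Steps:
$T{\left(w,t \right)} = - 6 t$
$u{\left(Z,W \right)} = - 5 W \left(\frac{1}{153} + Z\right)$ ($u{\left(Z,W \right)} = \left(Z + \frac{1}{157 - 4}\right) \left(W - 6 W\right) = \left(Z + \frac{1}{153}\right) \left(- 5 W\right) = \left(\frac{1}{153} + Z\right) \left(- 5 W\right) = - 5 W \left(\frac{1}{153} + Z\right)$)
$\left(\left(-14867 - 12924\right) + 2617\right) + u{\left(-72,-213 \right)} = \left(\left(-14867 - 12924\right) + 2617\right) + \frac{5}{153} \left(-213\right) \left(-1 - -11016\right) = \left(-27791 + 2617\right) + \frac{5}{153} \left(-213\right) \left(-1 + 11016\right) = -25174 + \frac{5}{153} \left(-213\right) 11015 = -25174 - \frac{3910325}{51} = - \frac{5194199}{51}$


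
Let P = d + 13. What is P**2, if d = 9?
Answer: 484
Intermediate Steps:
P = 22 (P = 9 + 13 = 22)
P**2 = 22**2 = 484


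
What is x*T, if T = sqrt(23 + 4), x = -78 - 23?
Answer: -303*sqrt(3) ≈ -524.81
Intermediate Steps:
x = -101
T = 3*sqrt(3) (T = sqrt(27) = 3*sqrt(3) ≈ 5.1962)
x*T = -303*sqrt(3)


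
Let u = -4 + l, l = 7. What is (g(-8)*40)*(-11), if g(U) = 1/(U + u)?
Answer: 88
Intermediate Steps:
u = 3 (u = -4 + 7 = 3)
g(U) = 1/(3 + U) (g(U) = 1/(U + 3) = 1/(3 + U))
(g(-8)*40)*(-11) = (40/(3 - 8))*(-11) = (40/(-5))*(-11) = -1/5*40*(-11) = -8*(-11) = 88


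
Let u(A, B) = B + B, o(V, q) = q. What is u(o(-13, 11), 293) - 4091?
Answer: -3505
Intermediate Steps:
u(A, B) = 2*B
u(o(-13, 11), 293) - 4091 = 2*293 - 4091 = 586 - 4091 = -3505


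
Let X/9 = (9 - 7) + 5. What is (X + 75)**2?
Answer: 19044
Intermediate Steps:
X = 63 (X = 9*((9 - 7) + 5) = 9*(2 + 5) = 9*7 = 63)
(X + 75)**2 = (63 + 75)**2 = 138**2 = 19044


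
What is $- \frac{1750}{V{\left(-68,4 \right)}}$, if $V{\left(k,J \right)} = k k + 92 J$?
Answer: $- \frac{875}{2496} \approx -0.35056$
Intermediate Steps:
$V{\left(k,J \right)} = k^{2} + 92 J$
$- \frac{1750}{V{\left(-68,4 \right)}} = - \frac{1750}{\left(-68\right)^{2} + 92 \cdot 4} = - \frac{1750}{4624 + 368} = - \frac{1750}{4992} = \left(-1750\right) \frac{1}{4992} = - \frac{875}{2496}$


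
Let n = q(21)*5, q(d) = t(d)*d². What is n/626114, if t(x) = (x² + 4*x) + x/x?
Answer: 579915/313057 ≈ 1.8524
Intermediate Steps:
t(x) = 1 + x² + 4*x (t(x) = (x² + 4*x) + 1 = 1 + x² + 4*x)
q(d) = d²*(1 + d² + 4*d) (q(d) = (1 + d² + 4*d)*d² = d²*(1 + d² + 4*d))
n = 1159830 (n = (21²*(1 + 21² + 4*21))*5 = (441*(1 + 441 + 84))*5 = (441*526)*5 = 231966*5 = 1159830)
n/626114 = 1159830/626114 = 1159830*(1/626114) = 579915/313057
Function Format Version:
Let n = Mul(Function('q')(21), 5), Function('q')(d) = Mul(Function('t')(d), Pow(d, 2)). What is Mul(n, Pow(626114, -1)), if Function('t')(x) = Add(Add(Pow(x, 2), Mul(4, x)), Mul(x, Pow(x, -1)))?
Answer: Rational(579915, 313057) ≈ 1.8524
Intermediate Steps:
Function('t')(x) = Add(1, Pow(x, 2), Mul(4, x)) (Function('t')(x) = Add(Add(Pow(x, 2), Mul(4, x)), 1) = Add(1, Pow(x, 2), Mul(4, x)))
Function('q')(d) = Mul(Pow(d, 2), Add(1, Pow(d, 2), Mul(4, d))) (Function('q')(d) = Mul(Add(1, Pow(d, 2), Mul(4, d)), Pow(d, 2)) = Mul(Pow(d, 2), Add(1, Pow(d, 2), Mul(4, d))))
n = 1159830 (n = Mul(Mul(Pow(21, 2), Add(1, Pow(21, 2), Mul(4, 21))), 5) = Mul(Mul(441, Add(1, 441, 84)), 5) = Mul(Mul(441, 526), 5) = Mul(231966, 5) = 1159830)
Mul(n, Pow(626114, -1)) = Mul(1159830, Pow(626114, -1)) = Mul(1159830, Rational(1, 626114)) = Rational(579915, 313057)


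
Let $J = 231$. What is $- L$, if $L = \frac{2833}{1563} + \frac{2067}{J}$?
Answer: $- \frac{1295048}{120351} \approx -10.761$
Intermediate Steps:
$L = \frac{1295048}{120351}$ ($L = \frac{2833}{1563} + \frac{2067}{231} = 2833 \cdot \frac{1}{1563} + 2067 \cdot \frac{1}{231} = \frac{2833}{1563} + \frac{689}{77} = \frac{1295048}{120351} \approx 10.761$)
$- L = \left(-1\right) \frac{1295048}{120351} = - \frac{1295048}{120351}$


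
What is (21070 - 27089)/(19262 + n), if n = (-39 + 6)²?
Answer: -6019/20351 ≈ -0.29576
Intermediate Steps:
n = 1089 (n = (-33)² = 1089)
(21070 - 27089)/(19262 + n) = (21070 - 27089)/(19262 + 1089) = -6019/20351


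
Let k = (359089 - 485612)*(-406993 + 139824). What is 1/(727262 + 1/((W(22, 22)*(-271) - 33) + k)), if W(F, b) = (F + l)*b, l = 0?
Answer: 33802892190/24583558979883781 ≈ 1.3750e-6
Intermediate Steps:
k = 33803023387 (k = -126523*(-267169) = 33803023387)
W(F, b) = F*b (W(F, b) = (F + 0)*b = F*b)
1/(727262 + 1/((W(22, 22)*(-271) - 33) + k)) = 1/(727262 + 1/(((22*22)*(-271) - 33) + 33803023387)) = 1/(727262 + 1/((484*(-271) - 33) + 33803023387)) = 1/(727262 + 1/((-131164 - 33) + 33803023387)) = 1/(727262 + 1/(-131197 + 33803023387)) = 1/(727262 + 1/33802892190) = 1/(24583558979883781/33802892190) = 33802892190/24583558979883781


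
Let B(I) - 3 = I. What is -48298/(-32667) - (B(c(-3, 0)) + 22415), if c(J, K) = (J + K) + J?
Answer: -732084506/32667 ≈ -22411.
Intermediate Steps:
c(J, K) = K + 2*J
B(I) = 3 + I
-48298/(-32667) - (B(c(-3, 0)) + 22415) = -48298/(-32667) - ((3 + (0 + 2*(-3))) + 22415) = -48298*(-1/32667) - ((3 + (0 - 6)) + 22415) = 48298/32667 - ((3 - 6) + 22415) = 48298/32667 - (-3 + 22415) = 48298/32667 - 1*22412 = 48298/32667 - 22412 = -732084506/32667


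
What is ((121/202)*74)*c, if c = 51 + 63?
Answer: 510378/101 ≈ 5053.3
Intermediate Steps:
c = 114
((121/202)*74)*c = ((121/202)*74)*114 = (4477/101)*114 = 510378/101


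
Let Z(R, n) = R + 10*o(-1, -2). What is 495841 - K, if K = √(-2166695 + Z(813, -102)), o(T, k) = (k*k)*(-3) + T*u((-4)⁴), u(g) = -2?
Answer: 495841 - I*√2165982 ≈ 4.9584e+5 - 1471.7*I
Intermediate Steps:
o(T, k) = -3*k² - 2*T (o(T, k) = (k*k)*(-3) + T*(-2) = k²*(-3) - 2*T = -3*k² - 2*T)
Z(R, n) = -100 + R (Z(R, n) = R + 10*(-3*(-2)² - 2*(-1)) = R + 10*(-3*4 + 2) = R + 10*(-12 + 2) = R + 10*(-10) = R - 100 = -100 + R)
K = I*√2165982 (K = √(-2166695 + (-100 + 813)) = √(-2166695 + 713) = √(-2165982) = I*√2165982 ≈ 1471.7*I)
495841 - K = 495841 - I*√2165982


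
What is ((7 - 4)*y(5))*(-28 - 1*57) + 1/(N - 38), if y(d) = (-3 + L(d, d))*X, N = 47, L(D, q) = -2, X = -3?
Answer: -34424/9 ≈ -3824.9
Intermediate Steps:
y(d) = 15 (y(d) = (-3 - 2)*(-3) = -5*(-3) = 15)
((7 - 4)*y(5))*(-28 - 1*57) + 1/(N - 38) = ((7 - 4)*15)*(-28 - 1*57) + 1/(47 - 38) = (3*15)*(-28 - 57) + 1/9 = 45*(-85) + ⅑ = -3825 + ⅑ = -34424/9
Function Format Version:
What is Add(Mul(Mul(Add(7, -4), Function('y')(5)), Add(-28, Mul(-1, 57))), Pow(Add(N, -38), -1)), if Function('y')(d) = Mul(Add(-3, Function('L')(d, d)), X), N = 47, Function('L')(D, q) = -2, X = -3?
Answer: Rational(-34424, 9) ≈ -3824.9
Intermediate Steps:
Function('y')(d) = 15 (Function('y')(d) = Mul(Add(-3, -2), -3) = Mul(-5, -3) = 15)
Add(Mul(Mul(Add(7, -4), Function('y')(5)), Add(-28, Mul(-1, 57))), Pow(Add(N, -38), -1)) = Add(Mul(Mul(Add(7, -4), 15), Add(-28, Mul(-1, 57))), Pow(Add(47, -38), -1)) = Add(Mul(Mul(3, 15), Add(-28, -57)), Pow(9, -1)) = Add(Mul(45, -85), Rational(1, 9)) = Add(-3825, Rational(1, 9)) = Rational(-34424, 9)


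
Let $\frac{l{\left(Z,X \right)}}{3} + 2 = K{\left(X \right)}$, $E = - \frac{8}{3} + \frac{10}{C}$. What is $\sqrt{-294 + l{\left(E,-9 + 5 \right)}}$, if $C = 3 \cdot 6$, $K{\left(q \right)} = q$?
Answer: $2 i \sqrt{78} \approx 17.664 i$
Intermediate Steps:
$C = 18$
$E = - \frac{19}{9}$ ($E = - \frac{8}{3} + \frac{10}{18} = \left(-8\right) \frac{1}{3} + 10 \cdot \frac{1}{18} = - \frac{8}{3} + \frac{5}{9} = - \frac{19}{9} \approx -2.1111$)
$l{\left(Z,X \right)} = -6 + 3 X$
$\sqrt{-294 + l{\left(E,-9 + 5 \right)}} = \sqrt{-294 + \left(-6 + 3 \left(-9 + 5\right)\right)} = \sqrt{-294 + \left(-6 + 3 \left(-4\right)\right)} = \sqrt{-294 - 18} = \sqrt{-312} = 2 i \sqrt{78}$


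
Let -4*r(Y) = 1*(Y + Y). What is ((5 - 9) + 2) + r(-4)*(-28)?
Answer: -58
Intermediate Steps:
r(Y) = -Y/2 (r(Y) = -(Y + Y)/4 = -2*Y/4 = -Y/2)
((5 - 9) + 2) + r(-4)*(-28) = ((5 - 9) + 2) - ½*(-4)*(-28) = (-4 + 2) + 2*(-28) = -2 - 56 = -58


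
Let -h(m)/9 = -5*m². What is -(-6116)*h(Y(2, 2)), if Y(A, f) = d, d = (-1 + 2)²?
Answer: 275220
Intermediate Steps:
d = 1 (d = 1² = 1)
Y(A, f) = 1
h(m) = 45*m² (h(m) = -(-45)*m² = 45*m²)
-(-6116)*h(Y(2, 2)) = -(-6116)*45*1² = -(-6116)*45*1 = -(-6116)*45 = -1*(-275220) = 275220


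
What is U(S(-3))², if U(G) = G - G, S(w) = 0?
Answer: 0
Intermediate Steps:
U(G) = 0
U(S(-3))² = 0² = 0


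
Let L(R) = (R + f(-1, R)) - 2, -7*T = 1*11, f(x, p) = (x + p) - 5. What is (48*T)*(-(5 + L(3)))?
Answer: 1584/7 ≈ 226.29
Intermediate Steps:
f(x, p) = -5 + p + x (f(x, p) = (p + x) - 5 = -5 + p + x)
T = -11/7 ≈ -1.5714
L(R) = -8 + 2*R (L(R) = (R + (-5 + R - 1)) - 2 = (R + (-6 + R)) - 2 = (-6 + 2*R) - 2 = -8 + 2*R)
(48*T)*(-(5 + L(3))) = (48*(-11/7))*(-(5 + (-8 + 2*3))) = -(-528)*(5 + (-8 + 6))/7 = -(-528)*(5 - 2)/7 = -(-528)*3/7 = -528/7*(-3) = 1584/7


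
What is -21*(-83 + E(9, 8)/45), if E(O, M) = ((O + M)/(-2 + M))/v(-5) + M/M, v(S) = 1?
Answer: 156709/90 ≈ 1741.2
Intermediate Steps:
E(O, M) = 1 + (M + O)/(-2 + M) (E(O, M) = ((O + M)/(-2 + M))/1 + M/M = ((M + O)/(-2 + M))*1 + 1 = (M + O)/(-2 + M) + 1 = 1 + (M + O)/(-2 + M))
-21*(-83 + E(9, 8)/45) = -21*(-83 + ((-2 + 9 + 2*8)/(-2 + 8))/45) = -21*(-83 + ((-2 + 9 + 16)/6)*(1/45)) = -21*(-83 + ((⅙)*23)*(1/45)) = -21*(-83 + (23/6)*(1/45)) = -21*(-83 + 23/270) = -21*(-22387/270) = 156709/90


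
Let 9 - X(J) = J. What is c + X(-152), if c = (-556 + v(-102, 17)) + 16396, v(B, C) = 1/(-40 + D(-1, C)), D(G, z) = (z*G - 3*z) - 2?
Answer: 1760109/110 ≈ 16001.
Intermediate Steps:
D(G, z) = -2 - 3*z + G*z (D(G, z) = (G*z - 3*z) - 2 = (-3*z + G*z) - 2 = -2 - 3*z + G*z)
X(J) = 9 - J
v(B, C) = 1/(-42 - 4*C) (v(B, C) = 1/(-40 + (-2 - 3*C - C)) = 1/(-40 + (-2 - 4*C)) = 1/(-42 - 4*C))
c = 1742399/110 (c = (-556 - 1/(42 + 4*17)) + 16396 = (-556 - 1/(42 + 68)) + 16396 = (-556 - 1/110) + 16396 = -61161/110 + 16396 = 1742399/110 ≈ 15840.)
c + X(-152) = 1742399/110 + (9 - 1*(-152)) = 1742399/110 + (9 + 152) = 1742399/110 + 161 = 1760109/110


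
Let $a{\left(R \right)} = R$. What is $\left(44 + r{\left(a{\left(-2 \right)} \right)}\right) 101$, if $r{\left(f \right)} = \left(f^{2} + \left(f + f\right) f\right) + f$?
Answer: $5454$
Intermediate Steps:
$r{\left(f \right)} = f + 3 f^{2}$ ($r{\left(f \right)} = \left(f^{2} + 2 f f\right) + f = \left(f^{2} + 2 f^{2}\right) + f = 3 f^{2} + f = f + 3 f^{2}$)
$\left(44 + r{\left(a{\left(-2 \right)} \right)}\right) 101 = \left(44 - 2 \left(1 + 3 \left(-2\right)\right)\right) 101 = \left(44 - 2 \left(1 - 6\right)\right) 101 = \left(44 - -10\right) 101 = \left(44 + 10\right) 101 = 54 \cdot 101 = 5454$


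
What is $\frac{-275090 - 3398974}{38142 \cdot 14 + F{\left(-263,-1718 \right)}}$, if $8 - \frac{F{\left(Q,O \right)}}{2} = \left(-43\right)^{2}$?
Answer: $- \frac{1837032}{265153} \approx -6.9282$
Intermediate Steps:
$F{\left(Q,O \right)} = -3682$ ($F{\left(Q,O \right)} = 16 - 2 \left(-43\right)^{2} = 16 - 3698 = -3682$)
$\frac{-275090 - 3398974}{38142 \cdot 14 + F{\left(-263,-1718 \right)}} = \frac{-275090 - 3398974}{38142 \cdot 14 - 3682} = - \frac{3674064}{533988 - 3682} = - \frac{3674064}{530306} = \left(-3674064\right) \frac{1}{530306} = - \frac{1837032}{265153}$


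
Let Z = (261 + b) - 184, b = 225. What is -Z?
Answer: -302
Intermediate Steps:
Z = 302 (Z = (261 + 225) - 184 = 486 - 184 = 302)
-Z = -1*302 = -302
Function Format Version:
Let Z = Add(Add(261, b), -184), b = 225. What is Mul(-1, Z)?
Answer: -302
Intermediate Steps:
Z = 302 (Z = Add(Add(261, 225), -184) = Add(486, -184) = 302)
Mul(-1, Z) = Mul(-1, 302) = -302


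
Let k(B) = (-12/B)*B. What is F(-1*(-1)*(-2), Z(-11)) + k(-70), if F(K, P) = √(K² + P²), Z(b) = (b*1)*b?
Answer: -12 + √14645 ≈ 109.02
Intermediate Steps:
k(B) = -12
Z(b) = b² (Z(b) = b*b = b²)
F(-1*(-1)*(-2), Z(-11)) + k(-70) = √((-1*(-1)*(-2))² + ((-11)²)²) - 12 = √((1*(-2))² + 121²) - 12 = √((-2)² + 14641) - 12 = √(4 + 14641) - 12 = √14645 - 12 = -12 + √14645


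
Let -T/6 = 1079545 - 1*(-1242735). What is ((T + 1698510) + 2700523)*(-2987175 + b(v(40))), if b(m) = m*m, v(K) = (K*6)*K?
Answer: -850231408367775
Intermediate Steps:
v(K) = 6*K² (v(K) = (6*K)*K = 6*K²)
T = -13933680 (T = -6*(1079545 - 1*(-1242735)) = -6*(1079545 + 1242735) = -6*2322280 = -13933680)
b(m) = m²
((T + 1698510) + 2700523)*(-2987175 + b(v(40))) = ((-13933680 + 1698510) + 2700523)*(-2987175 + (6*40²)²) = (-12235170 + 2700523)*(-2987175 + (6*1600)²) = -9534647*(-2987175 + 9600²) = -9534647*(-2987175 + 92160000) = -9534647*89172825 = -850231408367775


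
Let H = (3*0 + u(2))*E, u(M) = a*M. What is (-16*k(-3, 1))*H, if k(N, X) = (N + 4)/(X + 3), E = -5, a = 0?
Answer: 0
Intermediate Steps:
k(N, X) = (4 + N)/(3 + X)
u(M) = 0 (u(M) = 0*M = 0)
H = 0 (H = (3*0 + 0)*(-5) = (0 + 0)*(-5) = 0*(-5) = 0)
(-16*k(-3, 1))*H = -16*(4 - 3)/(3 + 1)*0 = -16/4*0 = -4*0 = 0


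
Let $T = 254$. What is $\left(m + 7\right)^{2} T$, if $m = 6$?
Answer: $42926$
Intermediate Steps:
$\left(m + 7\right)^{2} T = \left(6 + 7\right)^{2} \cdot 254 = 13^{2} \cdot 254 = 169 \cdot 254 = 42926$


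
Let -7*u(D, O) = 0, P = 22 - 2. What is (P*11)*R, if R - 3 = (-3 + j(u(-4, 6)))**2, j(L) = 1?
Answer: 1540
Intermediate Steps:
P = 20
u(D, O) = 0 (u(D, O) = -1/7*0 = 0)
R = 7 (R = 3 + (-3 + 1)**2 = 3 + (-2)**2 = 3 + 4 = 7)
(P*11)*R = (20*11)*7 = 220*7 = 1540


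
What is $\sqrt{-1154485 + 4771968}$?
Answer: $\sqrt{3617483} \approx 1902.0$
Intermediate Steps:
$\sqrt{-1154485 + 4771968} = \sqrt{3617483}$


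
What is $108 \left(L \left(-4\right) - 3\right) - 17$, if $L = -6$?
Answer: $2251$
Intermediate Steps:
$108 \left(L \left(-4\right) - 3\right) - 17 = 108 \left(\left(-6\right) \left(-4\right) - 3\right) - 17 = 108 \left(24 - 3\right) - 17 = 108 \cdot 21 - 17 = 2268 - 17 = 2251$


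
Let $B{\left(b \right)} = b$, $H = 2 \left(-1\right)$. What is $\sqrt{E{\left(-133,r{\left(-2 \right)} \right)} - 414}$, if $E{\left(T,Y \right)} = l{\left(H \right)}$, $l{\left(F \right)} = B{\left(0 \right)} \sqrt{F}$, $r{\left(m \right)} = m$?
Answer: $3 i \sqrt{46} \approx 20.347 i$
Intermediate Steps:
$H = -2$
$l{\left(F \right)} = 0$ ($l{\left(F \right)} = 0 \sqrt{F} = 0$)
$E{\left(T,Y \right)} = 0$
$\sqrt{E{\left(-133,r{\left(-2 \right)} \right)} - 414} = \sqrt{0 - 414} = \sqrt{-414} = 3 i \sqrt{46}$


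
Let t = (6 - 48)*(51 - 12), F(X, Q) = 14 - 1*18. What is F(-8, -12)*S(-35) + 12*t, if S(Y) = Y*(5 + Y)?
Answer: -23856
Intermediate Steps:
F(X, Q) = -4 (F(X, Q) = 14 - 18 = -4)
t = -1638 (t = -42*39 = -1638)
F(-8, -12)*S(-35) + 12*t = -(-140)*(5 - 35) + 12*(-1638) = -(-140)*(-30) - 19656 = -4*1050 - 19656 = -4200 - 19656 = -23856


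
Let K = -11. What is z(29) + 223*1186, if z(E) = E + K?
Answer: 264496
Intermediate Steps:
z(E) = -11 + E (z(E) = E - 11 = -11 + E)
z(29) + 223*1186 = (-11 + 29) + 223*1186 = 18 + 264478 = 264496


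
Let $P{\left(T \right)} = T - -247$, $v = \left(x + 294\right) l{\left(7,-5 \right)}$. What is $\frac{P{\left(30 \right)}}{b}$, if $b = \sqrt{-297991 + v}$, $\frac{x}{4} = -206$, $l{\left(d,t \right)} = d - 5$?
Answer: $- \frac{277 i \sqrt{299051}}{299051} \approx - 0.50653 i$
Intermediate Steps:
$l{\left(d,t \right)} = -5 + d$ ($l{\left(d,t \right)} = d - 5 = -5 + d$)
$x = -824$ ($x = 4 \left(-206\right) = -824$)
$v = -1060$ ($v = \left(-824 + 294\right) \left(-5 + 7\right) = \left(-530\right) 2 = -1060$)
$P{\left(T \right)} = 247 + T$ ($P{\left(T \right)} = T + 247 = 247 + T$)
$b = i \sqrt{299051}$ ($b = \sqrt{-297991 - 1060} = \sqrt{-299051} = i \sqrt{299051} \approx 546.86 i$)
$\frac{P{\left(30 \right)}}{b} = \frac{247 + 30}{i \sqrt{299051}} = 277 \left(- \frac{i \sqrt{299051}}{299051}\right) = - \frac{277 i \sqrt{299051}}{299051}$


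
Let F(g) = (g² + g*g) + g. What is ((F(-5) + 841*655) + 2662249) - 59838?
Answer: 3153311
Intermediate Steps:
F(g) = g + 2*g² (F(g) = (g² + g²) + g = 2*g² + g = g + 2*g²)
((F(-5) + 841*655) + 2662249) - 59838 = ((-5*(1 + 2*(-5)) + 841*655) + 2662249) - 59838 = ((-5*(1 - 10) + 550855) + 2662249) - 59838 = ((-5*(-9) + 550855) + 2662249) - 59838 = ((45 + 550855) + 2662249) - 59838 = (550900 + 2662249) - 59838 = 3213149 - 59838 = 3153311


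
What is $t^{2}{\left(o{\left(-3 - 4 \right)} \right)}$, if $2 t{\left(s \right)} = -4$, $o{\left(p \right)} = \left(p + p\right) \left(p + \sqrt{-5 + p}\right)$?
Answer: $4$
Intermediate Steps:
$o{\left(p \right)} = 2 p \left(p + \sqrt{-5 + p}\right)$
$t{\left(s \right)} = -2$ ($t{\left(s \right)} = \frac{1}{2} \left(-4\right) = -2$)
$t^{2}{\left(o{\left(-3 - 4 \right)} \right)} = \left(-2\right)^{2} = 4$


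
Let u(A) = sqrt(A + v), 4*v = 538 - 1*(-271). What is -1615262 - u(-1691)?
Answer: -1615262 - I*sqrt(5955)/2 ≈ -1.6153e+6 - 38.584*I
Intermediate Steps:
v = 809/4 (v = (538 - 1*(-271))/4 = (538 + 271)/4 = (1/4)*809 = 809/4 ≈ 202.25)
u(A) = sqrt(809/4 + A) (u(A) = sqrt(A + 809/4) = sqrt(809/4 + A))
-1615262 - u(-1691) = -1615262 - sqrt(809 + 4*(-1691))/2 = -1615262 - sqrt(809 - 6764)/2 = -1615262 - sqrt(-5955)/2 = -1615262 - I*sqrt(5955)/2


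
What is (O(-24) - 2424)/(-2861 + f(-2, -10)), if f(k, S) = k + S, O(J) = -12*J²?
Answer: 9336/2873 ≈ 3.2496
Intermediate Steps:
f(k, S) = S + k
(O(-24) - 2424)/(-2861 + f(-2, -10)) = (-12*(-24)² - 2424)/(-2861 + (-10 - 2)) = (-12*576 - 2424)/(-2861 - 12) = (-6912 - 2424)/(-2873) = -9336*(-1/2873) = 9336/2873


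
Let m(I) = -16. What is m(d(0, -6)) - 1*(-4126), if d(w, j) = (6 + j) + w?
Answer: 4110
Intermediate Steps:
d(w, j) = 6 + j + w
m(d(0, -6)) - 1*(-4126) = -16 - 1*(-4126) = -16 + 4126 = 4110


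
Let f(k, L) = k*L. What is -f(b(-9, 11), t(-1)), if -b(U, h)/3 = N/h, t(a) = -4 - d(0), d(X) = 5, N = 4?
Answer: -108/11 ≈ -9.8182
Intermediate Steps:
t(a) = -9 (t(a) = -4 - 1*5 = -4 - 5 = -9)
b(U, h) = -12/h
f(k, L) = L*k
-f(b(-9, 11), t(-1)) = -(-9)*(-12/11) = -(-9)*(-12*1/11) = -(-9)*(-12)/11 = -1*108/11 = -108/11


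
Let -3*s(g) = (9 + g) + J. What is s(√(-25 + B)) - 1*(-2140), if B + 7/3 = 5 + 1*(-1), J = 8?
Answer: 6403/3 - I*√210/9 ≈ 2134.3 - 1.6102*I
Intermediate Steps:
B = 5/3 (B = -7/3 + (5 + 1*(-1)) = -7/3 + (5 - 1) = -7/3 + 4 = 5/3 ≈ 1.6667)
s(g) = -17/3 - g/3 (s(g) = -((9 + g) + 8)/3 = -(17 + g)/3 = -17/3 - g/3)
s(√(-25 + B)) - 1*(-2140) = (-17/3 - √(-25 + 5/3)/3) - 1*(-2140) = (-17/3 - I*√210/9) + 2140 = 6403/3 - I*√210/9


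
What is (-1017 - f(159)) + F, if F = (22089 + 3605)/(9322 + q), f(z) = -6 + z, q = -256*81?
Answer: -6690037/5707 ≈ -1172.3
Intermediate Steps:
q = -20736
F = -12847/5707 (F = (22089 + 3605)/(9322 - 20736) = 25694/(-11414) = 25694*(-1/11414) = -12847/5707 ≈ -2.2511)
(-1017 - f(159)) + F = (-1017 - (-6 + 159)) - 12847/5707 = (-1017 - 1*153) - 12847/5707 = (-1017 - 153) - 12847/5707 = -1170 - 12847/5707 = -6690037/5707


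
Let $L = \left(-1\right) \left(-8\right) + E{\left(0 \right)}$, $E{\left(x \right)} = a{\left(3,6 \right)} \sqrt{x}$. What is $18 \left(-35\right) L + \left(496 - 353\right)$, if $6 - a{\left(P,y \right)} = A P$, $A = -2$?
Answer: $-4897$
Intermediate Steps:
$a{\left(P,y \right)} = 6 + 2 P$ ($a{\left(P,y \right)} = 6 - - 2 P = 6 + 2 P$)
$E{\left(x \right)} = 12 \sqrt{x}$ ($E{\left(x \right)} = \left(6 + 2 \cdot 3\right) \sqrt{x} = \left(6 + 6\right) \sqrt{x} = 12 \sqrt{x}$)
$L = 8$ ($L = \left(-1\right) \left(-8\right) + 12 \sqrt{0} = 8 + 12 \cdot 0 = 8 + 0 = 8$)
$18 \left(-35\right) L + \left(496 - 353\right) = 18 \left(-35\right) 8 + \left(496 - 353\right) = \left(-630\right) 8 + 143 = -5040 + 143 = -4897$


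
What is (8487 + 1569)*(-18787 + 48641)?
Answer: 300211824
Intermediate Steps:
(8487 + 1569)*(-18787 + 48641) = 10056*29854 = 300211824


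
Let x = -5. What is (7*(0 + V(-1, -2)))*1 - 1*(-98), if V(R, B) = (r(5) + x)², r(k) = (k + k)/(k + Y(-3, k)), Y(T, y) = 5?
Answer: 210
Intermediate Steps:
r(k) = 2*k/(5 + k) (r(k) = (k + k)/(k + 5) = (2*k)/(5 + k) = 2*k/(5 + k))
V(R, B) = 16 (V(R, B) = (2*5/(5 + 5) - 5)² = (2*5/10 - 5)² = (2*5*(⅒) - 5)² = (1 - 5)² = (-4)² = 16)
(7*(0 + V(-1, -2)))*1 - 1*(-98) = (7*(0 + 16))*1 - 1*(-98) = (7*16)*1 + 98 = 112*1 + 98 = 112 + 98 = 210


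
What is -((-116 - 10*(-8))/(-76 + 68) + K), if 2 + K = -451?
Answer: 897/2 ≈ 448.50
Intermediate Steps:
K = -453 (K = -2 - 451 = -453)
-((-116 - 10*(-8))/(-76 + 68) + K) = -((-116 - 10*(-8))/(-76 + 68) - 453) = -((-116 + 80)/(-8) - 453) = -(-36*(-1/8) - 453) = -(9/2 - 453) = -1*(-897/2) = 897/2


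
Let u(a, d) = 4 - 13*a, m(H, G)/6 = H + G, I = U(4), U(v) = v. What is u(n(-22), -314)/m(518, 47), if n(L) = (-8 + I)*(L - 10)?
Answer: -166/339 ≈ -0.48968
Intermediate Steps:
I = 4
n(L) = 40 - 4*L (n(L) = (-8 + 4)*(L - 10) = -4*(-10 + L) = 40 - 4*L)
m(H, G) = 6*G + 6*H (m(H, G) = 6*(H + G) = 6*(G + H) = 6*G + 6*H)
u(n(-22), -314)/m(518, 47) = (4 - 13*(40 - 4*(-22)))/(6*47 + 6*518) = (4 - 13*(40 + 88))/(282 + 3108) = (4 - 13*128)/3390 = (4 - 1664)*(1/3390) = -1660*1/3390 = -166/339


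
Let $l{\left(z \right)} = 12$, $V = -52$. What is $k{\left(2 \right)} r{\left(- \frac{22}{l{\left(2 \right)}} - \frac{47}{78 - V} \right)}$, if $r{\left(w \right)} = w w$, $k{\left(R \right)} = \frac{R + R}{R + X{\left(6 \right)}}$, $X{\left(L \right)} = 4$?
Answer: $\frac{366368}{114075} \approx 3.2116$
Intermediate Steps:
$k{\left(R \right)} = \frac{2 R}{4 + R}$ ($k{\left(R \right)} = \frac{R + R}{R + 4} = \frac{2 R}{4 + R}$)
$r{\left(w \right)} = w^{2}$
$k{\left(2 \right)} r{\left(- \frac{22}{l{\left(2 \right)}} - \frac{47}{78 - V} \right)} = 2 \cdot 2 \frac{1}{4 + 2} \left(- \frac{22}{12} - \frac{47}{78 - -52}\right)^{2} = 2 \cdot 2 \cdot \frac{1}{6} \left(\left(-22\right) \frac{1}{12} - \frac{47}{78 + 52}\right)^{2} = 2 \cdot 2 \cdot \frac{1}{6} \left(- \frac{11}{6} - \frac{47}{130}\right)^{2} = \frac{2 \left(- \frac{11}{6} - \frac{47}{130}\right)^{2}}{3} = \frac{2 \left(- \frac{428}{195}\right)^{2}}{3} = \frac{2}{3} \cdot \frac{183184}{38025} = \frac{366368}{114075}$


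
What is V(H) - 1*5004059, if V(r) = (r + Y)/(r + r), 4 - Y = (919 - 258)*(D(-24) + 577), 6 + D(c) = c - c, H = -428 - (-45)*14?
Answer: -2022017061/404 ≈ -5.0050e+6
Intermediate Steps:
H = 202 (H = -428 - 1*(-630) = -428 + 630 = 202)
D(c) = -6 (D(c) = -6 + (c - c) = -6 + 0 = -6)
Y = -377427 (Y = 4 - (919 - 258)*(-6 + 577) = 4 - 661*571 = 4 - 1*377431 = 4 - 377431 = -377427)
V(r) = (-377427 + r)/(2*r) (V(r) = (r - 377427)/(r + r) = (-377427 + r)/((2*r)) = (-377427 + r)*(1/(2*r)) = (-377427 + r)/(2*r))
V(H) - 1*5004059 = (½)*(-377427 + 202)/202 - 1*5004059 = (½)*(1/202)*(-377225) - 5004059 = -377225/404 - 5004059 = -2022017061/404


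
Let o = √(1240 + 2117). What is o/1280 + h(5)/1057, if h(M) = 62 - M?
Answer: 57/1057 + 3*√373/1280 ≈ 0.099192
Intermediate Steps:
o = 3*√373 (o = √3357 = 3*√373 ≈ 57.940)
o/1280 + h(5)/1057 = (3*√373)/1280 + (62 - 1*5)/1057 = (3*√373)*(1/1280) + (62 - 5)*(1/1057) = 3*√373/1280 + 57*(1/1057) = 3*√373/1280 + 57/1057 = 57/1057 + 3*√373/1280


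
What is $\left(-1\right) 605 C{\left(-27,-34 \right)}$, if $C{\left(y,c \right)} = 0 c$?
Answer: $0$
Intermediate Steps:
$C{\left(y,c \right)} = 0$
$\left(-1\right) 605 C{\left(-27,-34 \right)} = \left(-1\right) 605 \cdot 0 = \left(-605\right) 0 = 0$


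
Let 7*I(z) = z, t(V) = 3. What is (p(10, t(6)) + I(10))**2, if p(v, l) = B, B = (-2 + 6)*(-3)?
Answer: 5476/49 ≈ 111.76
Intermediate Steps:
I(z) = z/7
B = -12 (B = 4*(-3) = -12)
p(v, l) = -12
(p(10, t(6)) + I(10))**2 = (-12 + (1/7)*10)**2 = (-12 + 10/7)**2 = (-74/7)**2 = 5476/49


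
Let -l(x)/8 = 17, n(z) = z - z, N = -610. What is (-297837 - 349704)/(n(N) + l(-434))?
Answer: 647541/136 ≈ 4761.3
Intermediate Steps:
n(z) = 0
l(x) = -136 (l(x) = -8*17 = -136)
(-297837 - 349704)/(n(N) + l(-434)) = (-297837 - 349704)/(0 - 136) = -647541/(-136) = -647541*(-1/136) = 647541/136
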